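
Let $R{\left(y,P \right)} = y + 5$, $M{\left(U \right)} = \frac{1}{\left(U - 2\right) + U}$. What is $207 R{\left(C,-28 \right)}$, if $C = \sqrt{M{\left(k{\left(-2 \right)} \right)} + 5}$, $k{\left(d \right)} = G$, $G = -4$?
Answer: $1035 + \frac{1449 \sqrt{10}}{10} \approx 1493.2$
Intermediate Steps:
$k{\left(d \right)} = -4$
$M{\left(U \right)} = \frac{1}{-2 + 2 U}$ ($M{\left(U \right)} = \frac{1}{\left(-2 + U\right) + U} = \frac{1}{-2 + 2 U}$)
$C = \frac{7 \sqrt{10}}{10}$ ($C = \sqrt{\frac{1}{2 \left(-1 - 4\right)} + 5} = \sqrt{\frac{1}{2 \left(-5\right)} + 5} = \sqrt{\frac{1}{2} \left(- \frac{1}{5}\right) + 5} = \sqrt{- \frac{1}{10} + 5} = \sqrt{\frac{49}{10}} = \frac{7 \sqrt{10}}{10} \approx 2.2136$)
$R{\left(y,P \right)} = 5 + y$
$207 R{\left(C,-28 \right)} = 207 \left(5 + \frac{7 \sqrt{10}}{10}\right) = 1035 + \frac{1449 \sqrt{10}}{10}$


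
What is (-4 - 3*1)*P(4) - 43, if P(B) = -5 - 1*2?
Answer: 6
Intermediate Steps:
P(B) = -7 (P(B) = -5 - 2 = -7)
(-4 - 3*1)*P(4) - 43 = (-4 - 3*1)*(-7) - 43 = (-4 - 3)*(-7) - 43 = -7*(-7) - 43 = 49 - 43 = 6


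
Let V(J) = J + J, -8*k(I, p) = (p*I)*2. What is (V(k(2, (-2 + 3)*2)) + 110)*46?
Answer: 4968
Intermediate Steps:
k(I, p) = -I*p/4 (k(I, p) = -p*I*2/8 = -I*p*2/8 = -I*p/4)
V(J) = 2*J
(V(k(2, (-2 + 3)*2)) + 110)*46 = (2*(-¼*2*(-2 + 3)*2) + 110)*46 = (2*(-¼*2*1*2) + 110)*46 = (2*(-¼*2*2) + 110)*46 = (2*(-1) + 110)*46 = (-2 + 110)*46 = 108*46 = 4968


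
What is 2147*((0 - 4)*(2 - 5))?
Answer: 25764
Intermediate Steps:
2147*((0 - 4)*(2 - 5)) = 2147*(-4*(-3)) = 2147*12 = 25764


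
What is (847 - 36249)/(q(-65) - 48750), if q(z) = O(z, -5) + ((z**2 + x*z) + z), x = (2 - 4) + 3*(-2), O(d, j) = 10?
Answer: 17701/22030 ≈ 0.80350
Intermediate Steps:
x = -8 (x = -2 - 6 = -8)
q(z) = 10 + z**2 - 7*z (q(z) = 10 + ((z**2 - 8*z) + z) = 10 + (z**2 - 7*z) = 10 + z**2 - 7*z)
(847 - 36249)/(q(-65) - 48750) = (847 - 36249)/((10 + (-65)**2 - 7*(-65)) - 48750) = -35402/((10 + 4225 + 455) - 48750) = -35402/(4690 - 48750) = -35402/(-44060) = -35402*(-1/44060) = 17701/22030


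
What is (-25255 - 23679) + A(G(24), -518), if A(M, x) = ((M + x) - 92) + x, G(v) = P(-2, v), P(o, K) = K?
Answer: -50038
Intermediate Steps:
G(v) = v
A(M, x) = -92 + M + 2*x (A(M, x) = (-92 + M + x) + x = -92 + M + 2*x)
(-25255 - 23679) + A(G(24), -518) = (-25255 - 23679) + (-92 + 24 + 2*(-518)) = -48934 + (-92 + 24 - 1036) = -48934 - 1104 = -50038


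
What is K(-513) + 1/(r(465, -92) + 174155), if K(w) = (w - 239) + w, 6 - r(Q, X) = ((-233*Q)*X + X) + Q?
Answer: -12389349281/9793952 ≈ -1265.0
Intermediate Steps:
r(Q, X) = 6 - Q - X + 233*Q*X (r(Q, X) = 6 - (((-233*Q)*X + X) + Q) = 6 - ((-233*Q*X + X) + Q) = 6 - ((X - 233*Q*X) + Q) = 6 - (Q + X - 233*Q*X) = 6 + (-Q - X + 233*Q*X) = 6 - Q - X + 233*Q*X)
K(w) = -239 + 2*w (K(w) = (-239 + w) + w = -239 + 2*w)
K(-513) + 1/(r(465, -92) + 174155) = (-239 + 2*(-513)) + 1/((6 - 1*465 - 1*(-92) + 233*465*(-92)) + 174155) = (-239 - 1026) + 1/((6 - 465 + 92 - 9967740) + 174155) = -1265 + 1/(-9968107 + 174155) = -1265 + 1/(-9793952) = -1265 - 1/9793952 = -12389349281/9793952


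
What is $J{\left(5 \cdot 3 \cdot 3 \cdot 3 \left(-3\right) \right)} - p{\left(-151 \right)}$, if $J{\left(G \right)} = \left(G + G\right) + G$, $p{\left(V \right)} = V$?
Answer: $-1064$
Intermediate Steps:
$J{\left(G \right)} = 3 G$ ($J{\left(G \right)} = 2 G + G = 3 G$)
$J{\left(5 \cdot 3 \cdot 3 \cdot 3 \left(-3\right) \right)} - p{\left(-151 \right)} = 3 \cdot 5 \cdot 3 \cdot 3 \cdot 3 \left(-3\right) - -151 = 3 \cdot 15 \cdot 9 \left(-3\right) + 151 = 3 \cdot 15 \left(-27\right) + 151 = 3 \left(-405\right) + 151 = -1215 + 151 = -1064$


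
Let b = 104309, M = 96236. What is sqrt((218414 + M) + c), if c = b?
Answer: 3*sqrt(46551) ≈ 647.27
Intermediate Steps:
c = 104309
sqrt((218414 + M) + c) = sqrt((218414 + 96236) + 104309) = sqrt(314650 + 104309) = sqrt(418959) = 3*sqrt(46551)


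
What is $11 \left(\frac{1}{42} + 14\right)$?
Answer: $\frac{6479}{42} \approx 154.26$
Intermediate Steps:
$11 \left(\frac{1}{42} + 14\right) = 11 \cdot \frac{589}{42} = \frac{6479}{42}$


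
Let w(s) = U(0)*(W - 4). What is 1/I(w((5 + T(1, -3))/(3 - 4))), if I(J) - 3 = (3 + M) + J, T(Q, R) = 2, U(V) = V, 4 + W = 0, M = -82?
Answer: -1/76 ≈ -0.013158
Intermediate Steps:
W = -4 (W = -4 + 0 = -4)
w(s) = 0 (w(s) = 0*(-4 - 4) = 0*(-8) = 0)
I(J) = -76 + J (I(J) = 3 + ((3 - 82) + J) = 3 + (-79 + J) = -76 + J)
1/I(w((5 + T(1, -3))/(3 - 4))) = 1/(-76 + 0) = 1/(-76) = -1/76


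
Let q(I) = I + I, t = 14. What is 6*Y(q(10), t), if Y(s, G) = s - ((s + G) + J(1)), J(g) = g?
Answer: -90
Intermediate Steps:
q(I) = 2*I
Y(s, G) = -1 - G (Y(s, G) = s - ((s + G) + 1) = s - ((G + s) + 1) = s - (1 + G + s) = s + (-1 - G - s) = -1 - G)
6*Y(q(10), t) = 6*(-1 - 1*14) = 6*(-1 - 14) = 6*(-15) = -90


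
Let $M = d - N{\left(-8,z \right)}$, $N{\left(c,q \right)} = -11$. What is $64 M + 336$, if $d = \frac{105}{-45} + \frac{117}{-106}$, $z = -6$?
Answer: $\frac{130384}{159} \approx 820.03$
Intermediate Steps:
$d = - \frac{1093}{318}$ ($d = 105 \left(- \frac{1}{45}\right) + 117 \left(- \frac{1}{106}\right) = - \frac{7}{3} - \frac{117}{106} = - \frac{1093}{318} \approx -3.4371$)
$M = \frac{2405}{318}$ ($M = - \frac{1093}{318} - -11 = - \frac{1093}{318} + 11 = \frac{2405}{318} \approx 7.5629$)
$64 M + 336 = 64 \cdot \frac{2405}{318} + 336 = \frac{76960}{159} + 336 = \frac{130384}{159}$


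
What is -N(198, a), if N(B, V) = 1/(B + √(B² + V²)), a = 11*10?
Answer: 9/550 - √106/550 ≈ -0.0023557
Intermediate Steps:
a = 110
-N(198, a) = -1/(198 + √(198² + 110²)) = -1/(198 + √(39204 + 12100)) = -1/(198 + √51304) = -1/(198 + 22*√106)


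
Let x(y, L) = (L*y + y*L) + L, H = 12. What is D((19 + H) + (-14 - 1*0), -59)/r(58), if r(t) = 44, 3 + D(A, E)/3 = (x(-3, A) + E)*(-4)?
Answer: 1719/44 ≈ 39.068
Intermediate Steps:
x(y, L) = L + 2*L*y (x(y, L) = (L*y + L*y) + L = 2*L*y + L = L + 2*L*y)
D(A, E) = -9 - 12*E + 60*A (D(A, E) = -9 + 3*((A*(1 + 2*(-3)) + E)*(-4)) = -9 + 3*((A*(1 - 6) + E)*(-4)) = -9 + 3*((A*(-5) + E)*(-4)) = -9 + 3*((-5*A + E)*(-4)) = -9 + 3*((E - 5*A)*(-4)) = -9 + 3*(-4*E + 20*A) = -9 + (-12*E + 60*A) = -9 - 12*E + 60*A)
D((19 + H) + (-14 - 1*0), -59)/r(58) = (-9 - 12*(-59) + 60*((19 + 12) + (-14 - 1*0)))/44 = (-9 + 708 + 60*(31 + (-14 + 0)))*(1/44) = (-9 + 708 + 60*(31 - 14))*(1/44) = (-9 + 708 + 60*17)*(1/44) = (-9 + 708 + 1020)*(1/44) = 1719*(1/44) = 1719/44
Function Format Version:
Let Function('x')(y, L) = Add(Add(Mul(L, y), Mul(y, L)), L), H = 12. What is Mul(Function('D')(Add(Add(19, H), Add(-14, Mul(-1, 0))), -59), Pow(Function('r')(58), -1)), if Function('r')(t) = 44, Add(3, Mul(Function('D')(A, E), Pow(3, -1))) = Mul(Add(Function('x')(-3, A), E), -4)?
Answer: Rational(1719, 44) ≈ 39.068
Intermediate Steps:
Function('x')(y, L) = Add(L, Mul(2, L, y)) (Function('x')(y, L) = Add(Add(Mul(L, y), Mul(L, y)), L) = Add(Mul(2, L, y), L) = Add(L, Mul(2, L, y)))
Function('D')(A, E) = Add(-9, Mul(-12, E), Mul(60, A)) (Function('D')(A, E) = Add(-9, Mul(3, Mul(Add(Mul(A, Add(1, Mul(2, -3))), E), -4))) = Add(-9, Mul(3, Mul(Add(Mul(A, Add(1, -6)), E), -4))) = Add(-9, Mul(3, Mul(Add(Mul(A, -5), E), -4))) = Add(-9, Mul(3, Mul(Add(Mul(-5, A), E), -4))) = Add(-9, Mul(3, Mul(Add(E, Mul(-5, A)), -4))) = Add(-9, Mul(3, Add(Mul(-4, E), Mul(20, A)))) = Add(-9, Add(Mul(-12, E), Mul(60, A))) = Add(-9, Mul(-12, E), Mul(60, A)))
Mul(Function('D')(Add(Add(19, H), Add(-14, Mul(-1, 0))), -59), Pow(Function('r')(58), -1)) = Mul(Add(-9, Mul(-12, -59), Mul(60, Add(Add(19, 12), Add(-14, Mul(-1, 0))))), Pow(44, -1)) = Mul(Add(-9, 708, Mul(60, Add(31, Add(-14, 0)))), Rational(1, 44)) = Mul(Add(-9, 708, Mul(60, Add(31, -14))), Rational(1, 44)) = Mul(Add(-9, 708, Mul(60, 17)), Rational(1, 44)) = Mul(Add(-9, 708, 1020), Rational(1, 44)) = Mul(1719, Rational(1, 44)) = Rational(1719, 44)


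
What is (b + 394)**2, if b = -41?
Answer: 124609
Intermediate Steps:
(b + 394)**2 = (-41 + 394)**2 = 353**2 = 124609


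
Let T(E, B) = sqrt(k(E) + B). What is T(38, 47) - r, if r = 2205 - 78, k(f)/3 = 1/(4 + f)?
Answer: -2127 + sqrt(9226)/14 ≈ -2120.1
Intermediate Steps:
k(f) = 3/(4 + f)
T(E, B) = sqrt(B + 3/(4 + E)) (T(E, B) = sqrt(3/(4 + E) + B) = sqrt(B + 3/(4 + E)))
r = 2127
T(38, 47) - r = sqrt((3 + 47*(4 + 38))/(4 + 38)) - 1*2127 = sqrt((3 + 47*42)/42) - 2127 = sqrt((3 + 1974)/42) - 2127 = sqrt((1/42)*1977) - 2127 = sqrt(659/14) - 2127 = sqrt(9226)/14 - 2127 = -2127 + sqrt(9226)/14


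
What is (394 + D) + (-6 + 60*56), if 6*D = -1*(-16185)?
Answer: 12891/2 ≈ 6445.5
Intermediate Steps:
D = 5395/2 (D = (-1*(-16185))/6 = (1/6)*16185 = 5395/2 ≈ 2697.5)
(394 + D) + (-6 + 60*56) = (394 + 5395/2) + (-6 + 60*56) = 6183/2 + (-6 + 3360) = 6183/2 + 3354 = 12891/2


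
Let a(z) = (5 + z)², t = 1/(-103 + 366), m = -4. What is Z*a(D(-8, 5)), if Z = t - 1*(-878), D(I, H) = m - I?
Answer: 18704115/263 ≈ 71118.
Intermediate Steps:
t = 1/263 ≈ 0.0038023
D(I, H) = -4 - I
Z = 230915/263 (Z = 1/263 - 1*(-878) = 1/263 + 878 = 230915/263 ≈ 878.00)
Z*a(D(-8, 5)) = 230915*(5 + (-4 - 1*(-8)))²/263 = 230915*(5 + (-4 + 8))²/263 = 230915*(5 + 4)²/263 = (230915/263)*9² = (230915/263)*81 = 18704115/263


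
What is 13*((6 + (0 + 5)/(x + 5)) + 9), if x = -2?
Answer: 650/3 ≈ 216.67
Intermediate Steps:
13*((6 + (0 + 5)/(x + 5)) + 9) = 13*((6 + (0 + 5)/(-2 + 5)) + 9) = 13*((6 + 5/3) + 9) = 13*(23/3 + 9) = 13*(50/3) = 650/3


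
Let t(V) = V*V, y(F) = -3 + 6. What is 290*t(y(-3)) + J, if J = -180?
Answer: 2430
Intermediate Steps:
y(F) = 3
t(V) = V²
290*t(y(-3)) + J = 290*3² - 180 = 290*9 - 180 = 2610 - 180 = 2430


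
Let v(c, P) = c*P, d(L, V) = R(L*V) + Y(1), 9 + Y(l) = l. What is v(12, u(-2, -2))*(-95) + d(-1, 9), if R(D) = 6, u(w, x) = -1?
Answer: 1138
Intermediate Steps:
Y(l) = -9 + l
d(L, V) = -2 (d(L, V) = 6 + (-9 + 1) = 6 - 8 = -2)
v(c, P) = P*c
v(12, u(-2, -2))*(-95) + d(-1, 9) = -1*12*(-95) - 2 = -12*(-95) - 2 = 1140 - 2 = 1138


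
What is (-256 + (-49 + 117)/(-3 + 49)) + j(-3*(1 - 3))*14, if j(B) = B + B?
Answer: -1990/23 ≈ -86.522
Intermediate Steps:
j(B) = 2*B
(-256 + (-49 + 117)/(-3 + 49)) + j(-3*(1 - 3))*14 = (-256 + (-49 + 117)/(-3 + 49)) + (2*(-3*(1 - 3)))*14 = (-256 + 68/46) + (2*(-3*(-2)))*14 = (-256 + 68*(1/46)) + (2*6)*14 = (-256 + 34/23) + 12*14 = -5854/23 + 168 = -1990/23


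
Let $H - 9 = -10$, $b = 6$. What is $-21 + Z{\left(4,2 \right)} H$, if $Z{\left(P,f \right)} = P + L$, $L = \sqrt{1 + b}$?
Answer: $-25 - \sqrt{7} \approx -27.646$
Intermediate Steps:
$H = -1$ ($H = 9 - 10 = -1$)
$L = \sqrt{7}$ ($L = \sqrt{1 + 6} = \sqrt{7} \approx 2.6458$)
$Z{\left(P,f \right)} = P + \sqrt{7}$
$-21 + Z{\left(4,2 \right)} H = -21 + \left(4 + \sqrt{7}\right) \left(-1\right) = -21 - \left(4 + \sqrt{7}\right) = -25 - \sqrt{7}$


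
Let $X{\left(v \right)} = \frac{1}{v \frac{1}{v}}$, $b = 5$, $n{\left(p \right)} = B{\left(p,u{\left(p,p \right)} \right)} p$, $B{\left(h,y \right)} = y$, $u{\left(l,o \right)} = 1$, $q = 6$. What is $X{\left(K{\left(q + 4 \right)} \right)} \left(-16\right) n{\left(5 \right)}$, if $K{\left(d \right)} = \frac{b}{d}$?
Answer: $-80$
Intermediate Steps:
$n{\left(p \right)} = p$ ($n{\left(p \right)} = 1 p = p$)
$K{\left(d \right)} = \frac{5}{d}$
$X{\left(v \right)} = 1$ ($X{\left(v \right)} = 1^{-1} = 1$)
$X{\left(K{\left(q + 4 \right)} \right)} \left(-16\right) n{\left(5 \right)} = 1 \left(-16\right) 5 = \left(-16\right) 5 = -80$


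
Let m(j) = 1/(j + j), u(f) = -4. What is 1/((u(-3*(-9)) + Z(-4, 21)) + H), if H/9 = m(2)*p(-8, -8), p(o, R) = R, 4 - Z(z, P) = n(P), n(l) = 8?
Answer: -1/26 ≈ -0.038462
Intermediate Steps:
Z(z, P) = -4 (Z(z, P) = 4 - 1*8 = 4 - 8 = -4)
m(j) = 1/(2*j)
H = -18 (H = 9*(((1/2)/2)*(-8)) = 9*(((1/2)*(1/2))*(-8)) = 9*((1/4)*(-8)) = 9*(-2) = -18)
1/((u(-3*(-9)) + Z(-4, 21)) + H) = 1/((-4 - 4) - 18) = 1/(-8 - 18) = 1/(-26) = -1/26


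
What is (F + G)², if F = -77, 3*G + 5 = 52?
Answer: 33856/9 ≈ 3761.8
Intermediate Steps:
G = 47/3 (G = -5/3 + (⅓)*52 = -5/3 + 52/3 = 47/3 ≈ 15.667)
(F + G)² = (-77 + 47/3)² = (-184/3)² = 33856/9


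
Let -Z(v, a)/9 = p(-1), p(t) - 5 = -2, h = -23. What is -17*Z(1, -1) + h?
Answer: 436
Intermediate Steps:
p(t) = 3 (p(t) = 5 - 2 = 3)
Z(v, a) = -27 (Z(v, a) = -9*3 = -27)
-17*Z(1, -1) + h = -17*(-27) - 23 = 459 - 23 = 436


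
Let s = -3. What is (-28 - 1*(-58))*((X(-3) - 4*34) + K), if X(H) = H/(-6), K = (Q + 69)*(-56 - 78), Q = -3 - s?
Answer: -281445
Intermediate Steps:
Q = 0 (Q = -3 - 1*(-3) = -3 + 3 = 0)
K = -9246 (K = (0 + 69)*(-56 - 78) = 69*(-134) = -9246)
X(H) = -H/6 (X(H) = H*(-⅙) = -H/6)
(-28 - 1*(-58))*((X(-3) - 4*34) + K) = (-28 - 1*(-58))*((-⅙*(-3) - 4*34) - 9246) = (-28 + 58)*((½ - 1*136) - 9246) = 30*((½ - 136) - 9246) = 30*(-271/2 - 9246) = 30*(-18763/2) = -281445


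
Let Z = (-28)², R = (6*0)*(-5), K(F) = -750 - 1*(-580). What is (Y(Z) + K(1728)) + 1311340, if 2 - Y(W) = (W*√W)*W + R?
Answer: -15899196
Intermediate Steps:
K(F) = -170 (K(F) = -750 + 580 = -170)
R = 0 (R = 0*(-5) = 0)
Z = 784
Y(W) = 2 - W^(5/2) (Y(W) = 2 - ((W*√W)*W + 0) = 2 - (W^(3/2)*W + 0) = 2 - (W^(5/2) + 0) = 2 - W^(5/2))
(Y(Z) + K(1728)) + 1311340 = ((2 - 784^(5/2)) - 170) + 1311340 = ((2 - 1*17210368) - 170) + 1311340 = ((2 - 17210368) - 170) + 1311340 = (-17210366 - 170) + 1311340 = -17210536 + 1311340 = -15899196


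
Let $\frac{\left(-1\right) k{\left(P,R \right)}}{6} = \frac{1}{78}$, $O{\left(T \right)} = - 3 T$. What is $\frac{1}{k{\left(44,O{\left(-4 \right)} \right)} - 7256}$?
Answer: $- \frac{13}{94329} \approx -0.00013782$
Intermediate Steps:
$k{\left(P,R \right)} = - \frac{1}{13}$ ($k{\left(P,R \right)} = - \frac{6}{78} = \left(-6\right) \frac{1}{78} = - \frac{1}{13}$)
$\frac{1}{k{\left(44,O{\left(-4 \right)} \right)} - 7256} = \frac{1}{- \frac{1}{13} - 7256} = \frac{1}{- \frac{94329}{13}} = - \frac{13}{94329}$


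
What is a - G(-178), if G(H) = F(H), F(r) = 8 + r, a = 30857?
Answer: 31027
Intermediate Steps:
G(H) = 8 + H
a - G(-178) = 30857 - (8 - 178) = 30857 - 1*(-170) = 30857 + 170 = 31027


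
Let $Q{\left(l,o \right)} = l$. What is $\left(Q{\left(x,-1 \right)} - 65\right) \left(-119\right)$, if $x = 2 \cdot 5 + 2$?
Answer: $6307$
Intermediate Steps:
$x = 12$ ($x = 10 + 2 = 12$)
$\left(Q{\left(x,-1 \right)} - 65\right) \left(-119\right) = \left(12 - 65\right) \left(-119\right) = \left(-53\right) \left(-119\right) = 6307$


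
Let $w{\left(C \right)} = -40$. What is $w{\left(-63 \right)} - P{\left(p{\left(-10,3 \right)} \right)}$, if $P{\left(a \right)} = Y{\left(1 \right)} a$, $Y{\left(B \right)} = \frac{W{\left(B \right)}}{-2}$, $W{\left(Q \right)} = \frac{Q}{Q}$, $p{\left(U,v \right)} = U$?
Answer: $-45$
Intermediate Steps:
$W{\left(Q \right)} = 1$
$Y{\left(B \right)} = - \frac{1}{2}$ ($Y{\left(B \right)} = 1 \frac{1}{-2} = 1 \left(- \frac{1}{2}\right) = - \frac{1}{2}$)
$P{\left(a \right)} = - \frac{a}{2}$
$w{\left(-63 \right)} - P{\left(p{\left(-10,3 \right)} \right)} = -40 - \left(- \frac{1}{2}\right) \left(-10\right) = -40 - 5 = -45$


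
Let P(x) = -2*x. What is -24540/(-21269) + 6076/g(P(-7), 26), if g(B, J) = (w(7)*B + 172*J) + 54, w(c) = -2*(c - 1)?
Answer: 118087882/46345151 ≈ 2.5480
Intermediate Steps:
w(c) = 2 - 2*c (w(c) = -2*(-1 + c) = 2 - 2*c)
g(B, J) = 54 - 12*B + 172*J (g(B, J) = ((2 - 2*7)*B + 172*J) + 54 = ((2 - 14)*B + 172*J) + 54 = (-12*B + 172*J) + 54 = 54 - 12*B + 172*J)
-24540/(-21269) + 6076/g(P(-7), 26) = -24540/(-21269) + 6076/(54 - (-24)*(-7) + 172*26) = -24540*(-1/21269) + 6076/(54 - 12*14 + 4472) = 24540/21269 + 6076/(54 - 168 + 4472) = 24540/21269 + 6076/4358 = 24540/21269 + 6076*(1/4358) = 24540/21269 + 3038/2179 = 118087882/46345151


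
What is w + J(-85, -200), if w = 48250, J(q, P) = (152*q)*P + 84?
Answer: 2632334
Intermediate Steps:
J(q, P) = 84 + 152*P*q (J(q, P) = 152*P*q + 84 = 84 + 152*P*q)
w + J(-85, -200) = 48250 + (84 + 152*(-200)*(-85)) = 48250 + (84 + 2584000) = 48250 + 2584084 = 2632334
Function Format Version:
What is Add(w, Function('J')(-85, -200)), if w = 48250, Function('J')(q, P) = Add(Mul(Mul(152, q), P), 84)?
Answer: 2632334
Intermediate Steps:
Function('J')(q, P) = Add(84, Mul(152, P, q)) (Function('J')(q, P) = Add(Mul(152, P, q), 84) = Add(84, Mul(152, P, q)))
Add(w, Function('J')(-85, -200)) = Add(48250, Add(84, Mul(152, -200, -85))) = Add(48250, Add(84, 2584000)) = Add(48250, 2584084) = 2632334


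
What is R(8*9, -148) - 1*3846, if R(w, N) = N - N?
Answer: -3846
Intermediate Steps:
R(w, N) = 0
R(8*9, -148) - 1*3846 = 0 - 1*3846 = 0 - 3846 = -3846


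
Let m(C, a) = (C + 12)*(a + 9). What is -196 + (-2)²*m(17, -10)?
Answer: -312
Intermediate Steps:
m(C, a) = (9 + a)*(12 + C) (m(C, a) = (12 + C)*(9 + a) = (9 + a)*(12 + C))
-196 + (-2)²*m(17, -10) = -196 + (-2)²*(108 + 9*17 + 12*(-10) + 17*(-10)) = -196 + 4*(108 + 153 - 120 - 170) = -196 + 4*(-29) = -196 - 116 = -312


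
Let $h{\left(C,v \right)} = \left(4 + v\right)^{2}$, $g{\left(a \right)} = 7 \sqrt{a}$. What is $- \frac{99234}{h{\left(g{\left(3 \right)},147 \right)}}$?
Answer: $- \frac{99234}{22801} \approx -4.3522$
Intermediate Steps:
$- \frac{99234}{h{\left(g{\left(3 \right)},147 \right)}} = - \frac{99234}{\left(4 + 147\right)^{2}} = - \frac{99234}{151^{2}} = - \frac{99234}{22801}$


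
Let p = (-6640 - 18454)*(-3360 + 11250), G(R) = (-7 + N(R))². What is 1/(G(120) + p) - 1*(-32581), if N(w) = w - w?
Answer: 6450764677990/197991611 ≈ 32581.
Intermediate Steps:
N(w) = 0
G(R) = 49 (G(R) = (-7 + 0)² = (-7)² = 49)
p = -197991660 (p = -25094*7890 = -197991660)
1/(G(120) + p) - 1*(-32581) = 1/(49 - 197991660) - 1*(-32581) = 1/(-197991611) + 32581 = -1/197991611 + 32581 = 6450764677990/197991611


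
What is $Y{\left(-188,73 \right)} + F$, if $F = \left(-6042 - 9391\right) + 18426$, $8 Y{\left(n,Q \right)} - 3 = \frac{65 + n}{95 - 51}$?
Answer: $\frac{1053545}{352} \approx 2993.0$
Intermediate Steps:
$Y{\left(n,Q \right)} = \frac{197}{352} + \frac{n}{352}$ ($Y{\left(n,Q \right)} = \frac{3}{8} + \frac{\left(65 + n\right) \frac{1}{95 - 51}}{8} = \frac{3}{8} + \frac{\left(65 + n\right) \frac{1}{44}}{8} = \frac{3}{8} + \frac{\frac{65}{44} + \frac{n}{44}}{8} = \frac{3}{8} + \left(\frac{65}{352} + \frac{n}{352}\right) = \frac{197}{352} + \frac{n}{352}$)
$F = 2993$ ($F = \left(-6042 - 9391\right) + 18426 = -15433 + 18426 = 2993$)
$Y{\left(-188,73 \right)} + F = \left(\frac{197}{352} + \frac{1}{352} \left(-188\right)\right) + 2993 = \left(\frac{197}{352} - \frac{47}{88}\right) + 2993 = \frac{9}{352} + 2993 = \frac{1053545}{352}$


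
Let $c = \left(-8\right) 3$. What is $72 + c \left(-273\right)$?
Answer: $6624$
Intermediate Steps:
$c = -24$
$72 + c \left(-273\right) = 72 - -6552 = 72 + 6552 = 6624$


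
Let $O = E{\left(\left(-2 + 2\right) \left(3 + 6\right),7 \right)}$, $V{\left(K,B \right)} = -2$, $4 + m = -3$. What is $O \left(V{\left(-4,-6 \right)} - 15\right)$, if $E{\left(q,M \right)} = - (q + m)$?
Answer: $-119$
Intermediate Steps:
$m = -7$ ($m = -4 - 3 = -7$)
$E{\left(q,M \right)} = 7 - q$ ($E{\left(q,M \right)} = - (q - 7) = - (-7 + q) = 7 - q$)
$O = 7$ ($O = 7 - \left(-2 + 2\right) \left(3 + 6\right) = 7 - 0 \cdot 9 = 7 - 0 = 7 + 0 = 7$)
$O \left(V{\left(-4,-6 \right)} - 15\right) = 7 \left(-2 - 15\right) = 7 \left(-17\right) = -119$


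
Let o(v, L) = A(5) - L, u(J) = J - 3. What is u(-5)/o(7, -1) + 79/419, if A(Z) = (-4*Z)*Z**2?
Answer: 42773/209081 ≈ 0.20458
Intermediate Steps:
A(Z) = -4*Z**3
u(J) = -3 + J
o(v, L) = -500 - L (o(v, L) = -4*5**3 - L = -4*125 - L = -500 - L)
u(-5)/o(7, -1) + 79/419 = (-3 - 5)/(-500 - 1*(-1)) + 79/419 = -8/(-500 + 1) + 79*(1/419) = -8/(-499) + 79/419 = -8*(-1/499) + 79/419 = 8/499 + 79/419 = 42773/209081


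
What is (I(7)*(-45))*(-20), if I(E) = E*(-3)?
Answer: -18900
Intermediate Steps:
I(E) = -3*E
(I(7)*(-45))*(-20) = (-3*7*(-45))*(-20) = -21*(-45)*(-20) = 945*(-20) = -18900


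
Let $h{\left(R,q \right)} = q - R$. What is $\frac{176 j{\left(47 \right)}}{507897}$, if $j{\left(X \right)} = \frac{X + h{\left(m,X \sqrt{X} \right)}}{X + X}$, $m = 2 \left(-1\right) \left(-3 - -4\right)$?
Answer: $\frac{4312}{23871159} + \frac{88 \sqrt{47}}{507897} \approx 0.0013685$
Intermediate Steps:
$m = -2$ ($m = - 2 \left(-3 + 4\right) = \left(-2\right) 1 = -2$)
$j{\left(X \right)} = \frac{2 + X + X^{\frac{3}{2}}}{2 X}$ ($j{\left(X \right)} = \frac{X + \left(X \sqrt{X} - -2\right)}{X + X} = \frac{X + \left(X^{\frac{3}{2}} + 2\right)}{2 X} = \left(X + \left(2 + X^{\frac{3}{2}}\right)\right) \frac{1}{2 X} = \left(2 + X + X^{\frac{3}{2}}\right) \frac{1}{2 X} = \frac{2 + X + X^{\frac{3}{2}}}{2 X}$)
$\frac{176 j{\left(47 \right)}}{507897} = \frac{176 \frac{2 + 47 + 47^{\frac{3}{2}}}{2 \cdot 47}}{507897} = 176 \cdot \frac{1}{2} \cdot \frac{1}{47} \left(2 + 47 + 47 \sqrt{47}\right) \frac{1}{507897} = 176 \cdot \frac{1}{2} \cdot \frac{1}{47} \left(49 + 47 \sqrt{47}\right) \frac{1}{507897} = 176 \left(\frac{49}{94} + \frac{\sqrt{47}}{2}\right) \frac{1}{507897} = \left(\frac{4312}{47} + 88 \sqrt{47}\right) \frac{1}{507897} = \frac{4312}{23871159} + \frac{88 \sqrt{47}}{507897}$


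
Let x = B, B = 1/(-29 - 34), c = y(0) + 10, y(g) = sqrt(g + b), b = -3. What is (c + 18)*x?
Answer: -4/9 - I*sqrt(3)/63 ≈ -0.44444 - 0.027493*I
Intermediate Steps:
y(g) = sqrt(-3 + g) (y(g) = sqrt(g - 3) = sqrt(-3 + g))
c = 10 + I*sqrt(3) (c = sqrt(-3 + 0) + 10 = sqrt(-3) + 10 = I*sqrt(3) + 10 = 10 + I*sqrt(3) ≈ 10.0 + 1.732*I)
B = -1/63 (B = 1/(-63) = -1/63 ≈ -0.015873)
x = -1/63 ≈ -0.015873
(c + 18)*x = ((10 + I*sqrt(3)) + 18)*(-1/63) = (28 + I*sqrt(3))*(-1/63) = -4/9 - I*sqrt(3)/63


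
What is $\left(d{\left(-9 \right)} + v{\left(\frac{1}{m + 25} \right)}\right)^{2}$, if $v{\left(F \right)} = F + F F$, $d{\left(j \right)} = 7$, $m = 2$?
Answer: $\frac{26327161}{531441} \approx 49.539$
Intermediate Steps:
$v{\left(F \right)} = F + F^{2}$
$\left(d{\left(-9 \right)} + v{\left(\frac{1}{m + 25} \right)}\right)^{2} = \left(7 + \frac{1 + \frac{1}{2 + 25}}{2 + 25}\right)^{2} = \left(7 + \frac{1 + \frac{1}{27}}{27}\right)^{2} = \left(7 + \frac{1}{27} \cdot \frac{28}{27}\right)^{2} = \left(7 + \frac{28}{729}\right)^{2} = \left(\frac{5131}{729}\right)^{2} = \frac{26327161}{531441}$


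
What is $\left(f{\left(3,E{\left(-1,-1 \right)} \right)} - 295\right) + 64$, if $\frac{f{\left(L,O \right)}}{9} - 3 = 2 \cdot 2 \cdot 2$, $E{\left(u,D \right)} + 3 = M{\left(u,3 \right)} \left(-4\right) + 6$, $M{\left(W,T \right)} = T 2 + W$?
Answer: $-132$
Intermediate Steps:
$M{\left(W,T \right)} = W + 2 T$ ($M{\left(W,T \right)} = 2 T + W = W + 2 T$)
$E{\left(u,D \right)} = -21 - 4 u$ ($E{\left(u,D \right)} = -3 + \left(\left(u + 2 \cdot 3\right) \left(-4\right) + 6\right) = -3 + \left(\left(u + 6\right) \left(-4\right) + 6\right) = -3 + \left(\left(6 + u\right) \left(-4\right) + 6\right) = -3 + \left(\left(-24 - 4 u\right) + 6\right) = -3 - \left(18 + 4 u\right) = -21 - 4 u$)
$f{\left(L,O \right)} = 99$ ($f{\left(L,O \right)} = 27 + 9 \cdot 2 \cdot 2 \cdot 2 = 27 + 9 \cdot 4 \cdot 2 = 27 + 9 \cdot 8 = 27 + 72 = 99$)
$\left(f{\left(3,E{\left(-1,-1 \right)} \right)} - 295\right) + 64 = \left(99 - 295\right) + 64 = -196 + 64 = -132$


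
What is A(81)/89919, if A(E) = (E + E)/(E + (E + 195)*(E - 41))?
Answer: 6/37036637 ≈ 1.6200e-7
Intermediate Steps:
A(E) = 2*E/(E + (-41 + E)*(195 + E)) (A(E) = (2*E)/(E + (195 + E)*(-41 + E)) = (2*E)/(E + (-41 + E)*(195 + E)) = 2*E/(E + (-41 + E)*(195 + E)))
A(81)/89919 = (2*81/(-7995 + 81**2 + 155*81))/89919 = (2*81/(-7995 + 6561 + 12555))*(1/89919) = (2*81/11121)*(1/89919) = (2*81*(1/11121))*(1/89919) = (54/3707)*(1/89919) = 6/37036637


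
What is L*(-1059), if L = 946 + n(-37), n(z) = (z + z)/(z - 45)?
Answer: -41113557/41 ≈ -1.0028e+6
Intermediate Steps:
n(z) = 2*z/(-45 + z) (n(z) = (2*z)/(-45 + z) = 2*z/(-45 + z))
L = 38823/41 (L = 946 + 2*(-37)/(-45 - 37) = 946 + 2*(-37)/(-82) = 946 + 2*(-37)*(-1/82) = 946 + 37/41 = 38823/41 ≈ 946.90)
L*(-1059) = (38823/41)*(-1059) = -41113557/41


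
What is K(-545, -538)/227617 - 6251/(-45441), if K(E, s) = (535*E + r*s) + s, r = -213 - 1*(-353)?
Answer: -15273689086/10343144097 ≈ -1.4767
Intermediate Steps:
r = 140 (r = -213 + 353 = 140)
K(E, s) = 141*s + 535*E (K(E, s) = (535*E + 140*s) + s = (140*s + 535*E) + s = 141*s + 535*E)
K(-545, -538)/227617 - 6251/(-45441) = (141*(-538) + 535*(-545))/227617 - 6251/(-45441) = (-75858 - 291575)*(1/227617) - 6251*(-1/45441) = -367433*1/227617 + 6251/45441 = -367433/227617 + 6251/45441 = -15273689086/10343144097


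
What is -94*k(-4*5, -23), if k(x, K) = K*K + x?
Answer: -47846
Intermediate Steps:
k(x, K) = x + K² (k(x, K) = K² + x = x + K²)
-94*k(-4*5, -23) = -94*(-4*5 + (-23)²) = -94*(-20 + 529) = -94*509 = -47846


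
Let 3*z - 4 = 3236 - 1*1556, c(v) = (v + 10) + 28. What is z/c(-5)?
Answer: 1684/99 ≈ 17.010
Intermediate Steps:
c(v) = 38 + v (c(v) = (10 + v) + 28 = 38 + v)
z = 1684/3 (z = 4/3 + (3236 - 1*1556)/3 = 4/3 + (3236 - 1556)/3 = 4/3 + (⅓)*1680 = 4/3 + 560 = 1684/3 ≈ 561.33)
z/c(-5) = 1684/(3*(38 - 5)) = (1684/3)/33 = (1684/3)*(1/33) = 1684/99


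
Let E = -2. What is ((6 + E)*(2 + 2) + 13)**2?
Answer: 841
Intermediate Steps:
((6 + E)*(2 + 2) + 13)**2 = ((6 - 2)*(2 + 2) + 13)**2 = (4*4 + 13)**2 = (16 + 13)**2 = 29**2 = 841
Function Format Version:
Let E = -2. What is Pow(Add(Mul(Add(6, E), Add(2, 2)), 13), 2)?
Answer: 841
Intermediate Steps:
Pow(Add(Mul(Add(6, E), Add(2, 2)), 13), 2) = Pow(Add(Mul(Add(6, -2), Add(2, 2)), 13), 2) = Pow(Add(Mul(4, 4), 13), 2) = Pow(Add(16, 13), 2) = Pow(29, 2) = 841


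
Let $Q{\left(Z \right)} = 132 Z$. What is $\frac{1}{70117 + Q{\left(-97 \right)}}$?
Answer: $\frac{1}{57313} \approx 1.7448 \cdot 10^{-5}$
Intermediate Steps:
$\frac{1}{70117 + Q{\left(-97 \right)}} = \frac{1}{70117 + 132 \left(-97\right)} = \frac{1}{70117 - 12804} = \frac{1}{57313}$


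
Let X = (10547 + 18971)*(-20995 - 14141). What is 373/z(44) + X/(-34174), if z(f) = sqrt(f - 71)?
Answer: 518572224/17087 - 373*I*sqrt(3)/9 ≈ 30349.0 - 71.784*I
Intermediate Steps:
X = -1037144448 (X = 29518*(-35136) = -1037144448)
z(f) = sqrt(-71 + f)
373/z(44) + X/(-34174) = 373/(sqrt(-71 + 44)) - 1037144448/(-34174) = 373/(sqrt(-27)) - 1037144448*(-1/34174) = 373/((3*I*sqrt(3))) + 518572224/17087 = 373*(-I*sqrt(3)/9) + 518572224/17087 = -373*I*sqrt(3)/9 + 518572224/17087 = 518572224/17087 - 373*I*sqrt(3)/9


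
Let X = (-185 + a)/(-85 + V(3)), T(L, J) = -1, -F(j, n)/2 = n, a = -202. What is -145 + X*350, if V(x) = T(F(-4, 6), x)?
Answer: 1430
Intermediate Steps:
F(j, n) = -2*n
V(x) = -1
X = 9/2 (X = (-185 - 202)/(-85 - 1) = -387/(-86) = -387*(-1/86) = 9/2 ≈ 4.5000)
-145 + X*350 = -145 + (9/2)*350 = -145 + 1575 = 1430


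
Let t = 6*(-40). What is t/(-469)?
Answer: 240/469 ≈ 0.51173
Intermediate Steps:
t = -240
t/(-469) = -240/(-469) = -240*(-1/469) = 240/469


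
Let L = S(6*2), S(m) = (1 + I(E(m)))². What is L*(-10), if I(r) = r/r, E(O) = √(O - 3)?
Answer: -40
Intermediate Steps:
E(O) = √(-3 + O)
I(r) = 1
S(m) = 4 (S(m) = (1 + 1)² = 2² = 4)
L = 4
L*(-10) = 4*(-10) = -40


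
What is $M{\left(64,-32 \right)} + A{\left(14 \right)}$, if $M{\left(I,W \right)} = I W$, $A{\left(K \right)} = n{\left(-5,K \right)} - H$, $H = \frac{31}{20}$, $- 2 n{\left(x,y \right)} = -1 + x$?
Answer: $- \frac{40931}{20} \approx -2046.6$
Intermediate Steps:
$n{\left(x,y \right)} = \frac{1}{2} - \frac{x}{2}$ ($n{\left(x,y \right)} = - \frac{-1 + x}{2} = \frac{1}{2} - \frac{x}{2}$)
$H = \frac{31}{20}$ ($H = 31 \cdot \frac{1}{20} = \frac{31}{20} \approx 1.55$)
$A{\left(K \right)} = \frac{29}{20}$ ($A{\left(K \right)} = \left(\frac{1}{2} - - \frac{5}{2}\right) - \frac{31}{20} = \left(\frac{1}{2} + \frac{5}{2}\right) - \frac{31}{20} = 3 - \frac{31}{20} = \frac{29}{20}$)
$M{\left(64,-32 \right)} + A{\left(14 \right)} = 64 \left(-32\right) + \frac{29}{20} = -2048 + \frac{29}{20} = - \frac{40931}{20}$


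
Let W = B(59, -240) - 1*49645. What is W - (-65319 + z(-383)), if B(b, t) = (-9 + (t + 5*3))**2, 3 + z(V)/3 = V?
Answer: 71588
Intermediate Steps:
z(V) = -9 + 3*V
B(b, t) = (6 + t)**2 (B(b, t) = (-9 + (t + 15))**2 = (-9 + (15 + t))**2 = (6 + t)**2)
W = 5111 (W = (6 - 240)**2 - 1*49645 = (-234)**2 - 49645 = 54756 - 49645 = 5111)
W - (-65319 + z(-383)) = 5111 - (-65319 + (-9 + 3*(-383))) = 5111 - (-65319 + (-9 - 1149)) = 5111 - (-65319 - 1158) = 5111 - 1*(-66477) = 5111 + 66477 = 71588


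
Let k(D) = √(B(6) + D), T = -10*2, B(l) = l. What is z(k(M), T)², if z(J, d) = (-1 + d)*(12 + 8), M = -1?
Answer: 176400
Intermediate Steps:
T = -20
k(D) = √(6 + D)
z(J, d) = -20 + 20*d (z(J, d) = (-1 + d)*20 = -20 + 20*d)
z(k(M), T)² = (-20 + 20*(-20))² = (-20 - 400)² = (-420)² = 176400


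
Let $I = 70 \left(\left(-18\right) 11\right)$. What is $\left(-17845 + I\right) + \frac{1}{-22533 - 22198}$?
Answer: $- \frac{1418196356}{44731} \approx -31705.0$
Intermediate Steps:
$I = -13860$ ($I = 70 \left(-198\right) = -13860$)
$\left(-17845 + I\right) + \frac{1}{-22533 - 22198} = \left(-17845 - 13860\right) + \frac{1}{-22533 - 22198} = -31705 + \frac{1}{-44731} = -31705 - \frac{1}{44731} = - \frac{1418196356}{44731}$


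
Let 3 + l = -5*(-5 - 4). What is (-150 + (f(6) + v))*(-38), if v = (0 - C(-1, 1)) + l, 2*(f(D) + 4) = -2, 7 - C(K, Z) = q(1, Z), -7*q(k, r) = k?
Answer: 31958/7 ≈ 4565.4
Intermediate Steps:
q(k, r) = -k/7
C(K, Z) = 50/7 (C(K, Z) = 7 - (-1)/7 = 7 - 1*(-1/7) = 7 + 1/7 = 50/7)
f(D) = -5 (f(D) = -4 + (1/2)*(-2) = -4 - 1 = -5)
l = 42 (l = -3 - 5*(-5 - 4) = -3 - 5*(-9) = -3 + 45 = 42)
v = 244/7 (v = (0 - 1*50/7) + 42 = (0 - 50/7) + 42 = -50/7 + 42 = 244/7 ≈ 34.857)
(-150 + (f(6) + v))*(-38) = (-150 + (-5 + 244/7))*(-38) = (-150 + 209/7)*(-38) = -841/7*(-38) = 31958/7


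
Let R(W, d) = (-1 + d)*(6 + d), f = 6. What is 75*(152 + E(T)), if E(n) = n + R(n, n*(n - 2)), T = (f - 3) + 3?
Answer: 63600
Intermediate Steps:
T = 6 (T = (6 - 3) + 3 = 3 + 3 = 6)
E(n) = -6 + n + n²*(-2 + n)² + 5*n*(-2 + n) (E(n) = n + (-6 + (n*(n - 2))² + 5*(n*(n - 2))) = n + (-6 + (n*(-2 + n))² + 5*(n*(-2 + n))) = n + (-6 + n²*(-2 + n)² + 5*n*(-2 + n)) = -6 + n + n²*(-2 + n)² + 5*n*(-2 + n))
75*(152 + E(T)) = 75*(152 + (-6 + 6 + 6²*(-2 + 6)² + 5*6*(-2 + 6))) = 75*(152 + (-6 + 6 + 36*4² + 5*6*4)) = 75*(152 + (-6 + 6 + 36*16 + 120)) = 75*(152 + (-6 + 6 + 576 + 120)) = 75*(152 + 696) = 75*848 = 63600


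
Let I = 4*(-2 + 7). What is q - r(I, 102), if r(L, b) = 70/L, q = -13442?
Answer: -26891/2 ≈ -13446.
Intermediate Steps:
I = 20 (I = 4*5 = 20)
q - r(I, 102) = -13442 - 70/20 = -13442 - 1*7/2 = -13442 - 7/2 = -26891/2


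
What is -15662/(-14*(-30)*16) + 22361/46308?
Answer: -23958749/12966240 ≈ -1.8478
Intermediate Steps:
-15662/(-14*(-30)*16) + 22361/46308 = -15662/(420*16) + 22361*(1/46308) = -15662/6720 + 22361/46308 = -15662*1/6720 + 22361/46308 = -7831/3360 + 22361/46308 = -23958749/12966240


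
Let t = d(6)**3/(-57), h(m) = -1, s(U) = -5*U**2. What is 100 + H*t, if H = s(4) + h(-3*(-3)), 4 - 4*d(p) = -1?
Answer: 124975/1216 ≈ 102.78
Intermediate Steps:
d(p) = 5/4 (d(p) = 1 - 1/4*(-1) = 1 + 1/4 = 5/4)
H = -81 (H = -5*4**2 - 1 = -5*16 - 1 = -80 - 1 = -81)
t = -125/3648 (t = (5/4)**3/(-57) = (125/64)*(-1/57) = -125/3648 ≈ -0.034265)
100 + H*t = 100 - 81*(-125/3648) = 100 + 3375/1216 = 124975/1216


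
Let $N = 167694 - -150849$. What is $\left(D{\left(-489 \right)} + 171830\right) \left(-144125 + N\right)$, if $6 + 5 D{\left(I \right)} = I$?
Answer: $29952977558$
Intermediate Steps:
$N = 318543$ ($N = 167694 + 150849 = 318543$)
$D{\left(I \right)} = - \frac{6}{5} + \frac{I}{5}$
$\left(D{\left(-489 \right)} + 171830\right) \left(-144125 + N\right) = \left(\left(- \frac{6}{5} + \frac{1}{5} \left(-489\right)\right) + 171830\right) \left(-144125 + 318543\right) = \left(\left(- \frac{6}{5} - \frac{489}{5}\right) + 171830\right) 174418 = \left(-99 + 171830\right) 174418 = 171731 \cdot 174418 = 29952977558$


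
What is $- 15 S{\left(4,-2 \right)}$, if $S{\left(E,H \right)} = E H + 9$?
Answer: $-15$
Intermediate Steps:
$S{\left(E,H \right)} = 9 + E H$
$- 15 S{\left(4,-2 \right)} = - 15 \left(9 + 4 \left(-2\right)\right) = - 15 \left(9 - 8\right) = \left(-15\right) 1 = -15$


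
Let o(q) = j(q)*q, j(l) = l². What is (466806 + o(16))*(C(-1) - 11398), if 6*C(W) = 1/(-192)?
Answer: -3091588649147/576 ≈ -5.3673e+9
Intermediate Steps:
C(W) = -1/1152 (C(W) = (⅙)/(-192) = (⅙)*(-1/192) = -1/1152)
o(q) = q³ (o(q) = q²*q = q³)
(466806 + o(16))*(C(-1) - 11398) = (466806 + 16³)*(-1/1152 - 11398) = (466806 + 4096)*(-13130497/1152) = 470902*(-13130497/1152) = -3091588649147/576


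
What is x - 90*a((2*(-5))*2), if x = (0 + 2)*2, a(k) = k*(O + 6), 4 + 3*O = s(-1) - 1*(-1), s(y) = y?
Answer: 8404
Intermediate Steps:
O = -4/3 (O = -4/3 + (-1 - 1*(-1))/3 = -4/3 + (-1 + 1)/3 = -4/3 + (⅓)*0 = -4/3 + 0 = -4/3 ≈ -1.3333)
a(k) = 14*k/3 (a(k) = k*(-4/3 + 6) = k*(14/3) = 14*k/3)
x = 4 (x = 2*2 = 4)
x - 90*a((2*(-5))*2) = 4 - 420*(2*(-5))*2 = 4 - 420*(-10*2) = 4 - 420*(-20) = 4 - 90*(-280/3) = 4 + 8400 = 8404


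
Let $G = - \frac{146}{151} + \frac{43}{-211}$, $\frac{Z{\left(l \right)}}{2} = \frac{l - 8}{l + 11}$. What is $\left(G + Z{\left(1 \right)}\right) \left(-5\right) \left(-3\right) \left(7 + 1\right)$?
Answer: $- \frac{8936420}{31861} \approx -280.48$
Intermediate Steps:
$Z{\left(l \right)} = \frac{2 \left(-8 + l\right)}{11 + l}$ ($Z{\left(l \right)} = 2 \frac{l - 8}{l + 11} = 2 \frac{-8 + l}{11 + l} = \frac{2 \left(-8 + l\right)}{11 + l}$)
$G = - \frac{37299}{31861}$ ($G = \left(-146\right) \frac{1}{151} + 43 \left(- \frac{1}{211}\right) = - \frac{146}{151} - \frac{43}{211} = - \frac{37299}{31861} \approx -1.1707$)
$\left(G + Z{\left(1 \right)}\right) \left(-5\right) \left(-3\right) \left(7 + 1\right) = \left(- \frac{37299}{31861} + \frac{2 \left(-8 + 1\right)}{11 + 1}\right) \left(-5\right) \left(-3\right) \left(7 + 1\right) = \left(- \frac{37299}{31861} + 2 \cdot \frac{1}{12} \left(-7\right)\right) 15 \cdot 8 = \left(- \frac{37299}{31861} + 2 \cdot \frac{1}{12} \left(-7\right)\right) 120 = \left(- \frac{37299}{31861} - \frac{7}{6}\right) 120 = \left(- \frac{446821}{191166}\right) 120 = - \frac{8936420}{31861}$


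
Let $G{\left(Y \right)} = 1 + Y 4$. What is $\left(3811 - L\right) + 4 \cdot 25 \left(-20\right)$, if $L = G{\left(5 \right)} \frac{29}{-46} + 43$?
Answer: $\frac{81937}{46} \approx 1781.2$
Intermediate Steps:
$G{\left(Y \right)} = 1 + 4 Y$
$L = \frac{1369}{46}$ ($L = \left(1 + 4 \cdot 5\right) \frac{29}{-46} + 43 = \left(1 + 20\right) 29 \left(- \frac{1}{46}\right) + 43 = 21 \left(- \frac{29}{46}\right) + 43 = - \frac{609}{46} + 43 = \frac{1369}{46} \approx 29.761$)
$\left(3811 - L\right) + 4 \cdot 25 \left(-20\right) = \left(3811 - \frac{1369}{46}\right) + 4 \cdot 25 \left(-20\right) = \left(3811 - \frac{1369}{46}\right) + 100 \left(-20\right) = \frac{173937}{46} - 2000 = \frac{81937}{46}$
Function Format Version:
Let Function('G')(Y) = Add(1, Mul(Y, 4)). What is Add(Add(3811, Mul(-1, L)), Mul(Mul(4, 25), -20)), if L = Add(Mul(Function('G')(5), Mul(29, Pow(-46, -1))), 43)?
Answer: Rational(81937, 46) ≈ 1781.2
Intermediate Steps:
Function('G')(Y) = Add(1, Mul(4, Y))
L = Rational(1369, 46) (L = Add(Mul(Add(1, Mul(4, 5)), Mul(29, Pow(-46, -1))), 43) = Add(Mul(Add(1, 20), Mul(29, Rational(-1, 46))), 43) = Add(Mul(21, Rational(-29, 46)), 43) = Add(Rational(-609, 46), 43) = Rational(1369, 46) ≈ 29.761)
Add(Add(3811, Mul(-1, L)), Mul(Mul(4, 25), -20)) = Add(Add(3811, Mul(-1, Rational(1369, 46))), Mul(Mul(4, 25), -20)) = Add(Add(3811, Rational(-1369, 46)), Mul(100, -20)) = Add(Rational(173937, 46), -2000) = Rational(81937, 46)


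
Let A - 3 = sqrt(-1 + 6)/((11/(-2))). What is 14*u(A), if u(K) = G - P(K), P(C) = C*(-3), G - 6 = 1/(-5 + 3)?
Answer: 203 - 84*sqrt(5)/11 ≈ 185.92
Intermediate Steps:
G = 11/2 (G = 6 + 1/(-5 + 3) = 6 + 1/(-2) = 6 - 1/2 = 11/2 ≈ 5.5000)
P(C) = -3*C
A = 3 - 2*sqrt(5)/11 (A = 3 + sqrt(-1 + 6)/((11/(-2))) = 3 + sqrt(5)/((11*(-1/2))) = 3 + sqrt(5)/(-11/2) = 3 + sqrt(5)*(-2/11) = 3 - 2*sqrt(5)/11 ≈ 2.5934)
u(K) = 11/2 + 3*K (u(K) = 11/2 - (-3)*K = 11/2 + 3*K)
14*u(A) = 14*(11/2 + 3*(3 - 2*sqrt(5)/11)) = 14*(11/2 + (9 - 6*sqrt(5)/11)) = 14*(29/2 - 6*sqrt(5)/11) = 203 - 84*sqrt(5)/11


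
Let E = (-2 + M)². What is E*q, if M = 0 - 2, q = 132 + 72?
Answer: 3264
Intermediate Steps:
q = 204
M = -2
E = 16 (E = (-2 - 2)² = (-4)² = 16)
E*q = 16*204 = 3264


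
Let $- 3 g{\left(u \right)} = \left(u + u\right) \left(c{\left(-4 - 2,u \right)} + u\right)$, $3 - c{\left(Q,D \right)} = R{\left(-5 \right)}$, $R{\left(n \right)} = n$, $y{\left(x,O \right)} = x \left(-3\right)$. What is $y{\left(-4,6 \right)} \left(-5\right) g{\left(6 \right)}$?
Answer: $3360$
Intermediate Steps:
$y{\left(x,O \right)} = - 3 x$
$c{\left(Q,D \right)} = 8$ ($c{\left(Q,D \right)} = 3 - -5 = 3 + 5 = 8$)
$g{\left(u \right)} = - \frac{2 u \left(8 + u\right)}{3}$ ($g{\left(u \right)} = - \frac{\left(u + u\right) \left(8 + u\right)}{3} = - \frac{2 u \left(8 + u\right)}{3}$)
$y{\left(-4,6 \right)} \left(-5\right) g{\left(6 \right)} = \left(-3\right) \left(-4\right) \left(-5\right) \left(\left(- \frac{2}{3}\right) 6 \left(8 + 6\right)\right) = 12 \left(-5\right) \left(\left(- \frac{2}{3}\right) 6 \cdot 14\right) = \left(-60\right) \left(-56\right) = 3360$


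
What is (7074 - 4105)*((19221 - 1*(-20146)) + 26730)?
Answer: 196241993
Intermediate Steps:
(7074 - 4105)*((19221 - 1*(-20146)) + 26730) = 2969*((19221 + 20146) + 26730) = 2969*(39367 + 26730) = 2969*66097 = 196241993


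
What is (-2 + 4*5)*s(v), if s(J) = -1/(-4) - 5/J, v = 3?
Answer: -51/2 ≈ -25.500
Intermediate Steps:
s(J) = 1/4 - 5/J (s(J) = -1*(-1/4) - 5/J = 1/4 - 5/J)
(-2 + 4*5)*s(v) = (-2 + 4*5)*((1/4)*(-20 + 3)/3) = (-2 + 20)*((1/4)*(1/3)*(-17)) = 18*(-17/12) = -51/2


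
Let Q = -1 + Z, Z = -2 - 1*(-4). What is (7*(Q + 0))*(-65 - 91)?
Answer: -1092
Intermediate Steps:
Z = 2 (Z = -2 + 4 = 2)
Q = 1 (Q = -1 + 2 = 1)
(7*(Q + 0))*(-65 - 91) = (7*(1 + 0))*(-65 - 91) = (7*1)*(-156) = 7*(-156) = -1092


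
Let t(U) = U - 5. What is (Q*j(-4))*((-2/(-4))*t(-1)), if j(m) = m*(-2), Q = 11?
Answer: -264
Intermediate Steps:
t(U) = -5 + U
j(m) = -2*m
(Q*j(-4))*((-2/(-4))*t(-1)) = (11*(-2*(-4)))*((-2/(-4))*(-5 - 1)) = (11*8)*(-2*(-¼)*(-6)) = 88*((½)*(-6)) = 88*(-3) = -264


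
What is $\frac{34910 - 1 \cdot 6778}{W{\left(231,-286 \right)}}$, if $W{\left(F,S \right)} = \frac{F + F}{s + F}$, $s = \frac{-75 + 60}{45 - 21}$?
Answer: $\frac{12961819}{924} \approx 14028.0$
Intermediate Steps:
$s = - \frac{5}{8}$ ($s = - \frac{15}{24} = \left(-15\right) \frac{1}{24} = - \frac{5}{8} \approx -0.625$)
$W{\left(F,S \right)} = \frac{2 F}{- \frac{5}{8} + F}$ ($W{\left(F,S \right)} = \frac{F + F}{- \frac{5}{8} + F} = \frac{2 F}{- \frac{5}{8} + F}$)
$\frac{34910 - 1 \cdot 6778}{W{\left(231,-286 \right)}} = \frac{34910 - 1 \cdot 6778}{16 \cdot 231 \frac{1}{-5 + 8 \cdot 231}} = \frac{34910 - 6778}{16 \cdot 231 \frac{1}{-5 + 1848}} = \frac{34910 - 6778}{16 \cdot 231 \cdot \frac{1}{1843}} = \frac{28132}{16 \cdot 231 \cdot \frac{1}{1843}} = \frac{28132}{\frac{3696}{1843}} = 28132 \cdot \frac{1843}{3696} = \frac{12961819}{924}$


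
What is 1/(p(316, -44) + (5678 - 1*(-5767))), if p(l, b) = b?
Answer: 1/11401 ≈ 8.7712e-5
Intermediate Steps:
1/(p(316, -44) + (5678 - 1*(-5767))) = 1/(-44 + (5678 - 1*(-5767))) = 1/(-44 + (5678 + 5767)) = 1/(-44 + 11445) = 1/11401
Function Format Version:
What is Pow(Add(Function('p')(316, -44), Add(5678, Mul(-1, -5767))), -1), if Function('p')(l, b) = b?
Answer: Rational(1, 11401) ≈ 8.7712e-5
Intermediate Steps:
Pow(Add(Function('p')(316, -44), Add(5678, Mul(-1, -5767))), -1) = Pow(Add(-44, Add(5678, Mul(-1, -5767))), -1) = Pow(Add(-44, Add(5678, 5767)), -1) = Pow(Add(-44, 11445), -1) = Pow(11401, -1) = Rational(1, 11401)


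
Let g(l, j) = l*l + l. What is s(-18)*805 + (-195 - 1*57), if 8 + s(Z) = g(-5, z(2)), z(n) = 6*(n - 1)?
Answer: 9408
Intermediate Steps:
z(n) = -6 + 6*n (z(n) = 6*(-1 + n) = -6 + 6*n)
g(l, j) = l + l² (g(l, j) = l² + l = l + l²)
s(Z) = 12 (s(Z) = -8 - 5*(1 - 5) = -8 - 5*(-4) = -8 + 20 = 12)
s(-18)*805 + (-195 - 1*57) = 12*805 + (-195 - 1*57) = 9660 + (-195 - 57) = 9660 - 252 = 9408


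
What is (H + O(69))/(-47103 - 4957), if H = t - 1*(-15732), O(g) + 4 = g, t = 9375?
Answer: -6293/13015 ≈ -0.48352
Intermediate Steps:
O(g) = -4 + g
H = 25107 (H = 9375 - 1*(-15732) = 9375 + 15732 = 25107)
(H + O(69))/(-47103 - 4957) = (25107 + (-4 + 69))/(-47103 - 4957) = (25107 + 65)/(-52060) = 25172*(-1/52060) = -6293/13015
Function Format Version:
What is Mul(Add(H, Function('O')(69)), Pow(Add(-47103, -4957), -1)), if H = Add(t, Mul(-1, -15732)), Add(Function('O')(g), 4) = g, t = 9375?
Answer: Rational(-6293, 13015) ≈ -0.48352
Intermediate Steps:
Function('O')(g) = Add(-4, g)
H = 25107 (H = Add(9375, Mul(-1, -15732)) = Add(9375, 15732) = 25107)
Mul(Add(H, Function('O')(69)), Pow(Add(-47103, -4957), -1)) = Mul(Add(25107, Add(-4, 69)), Pow(Add(-47103, -4957), -1)) = Mul(Add(25107, 65), Pow(-52060, -1)) = Mul(25172, Rational(-1, 52060)) = Rational(-6293, 13015)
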